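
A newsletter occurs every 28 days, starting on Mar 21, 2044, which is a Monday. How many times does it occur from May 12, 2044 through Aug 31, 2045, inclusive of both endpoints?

Occurrences land 28·i days after Mar 21, 2044 for i = 0, 1, 2, …
May 12, 2044 is 52 days after the start; 52 ÷ 28 = 1 remainder 24; since the remainder is 24, round up to i = 2. First occurrence in the window: #3 on May 16, 2044 (2×28 = 56 days in).
Aug 31, 2045 is 528 days after the start; 528 ÷ 28 = 18 remainder 24. Last occurrence in the window: #19 on Aug 7, 2045.
Occurrences #3 through #19: 17 in total.

17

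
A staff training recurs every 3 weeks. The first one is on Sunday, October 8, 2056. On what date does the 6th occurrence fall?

January 21, 2057

The 6th occurrence is 5 intervals after the first: 5 × 21 = 105 days after October 8, 2056.
October has 31 days — 23 days to the end of October leaves 82.
November has 30 days (52 left).
December has 31 days (21 left).
21 days into January → January 21, 2057.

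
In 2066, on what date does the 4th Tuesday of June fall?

2066-06-22

The first Tuesday of June 2066 is June 1.
The 4th Tuesday is 3 weeks later: 1 + 21 = 22.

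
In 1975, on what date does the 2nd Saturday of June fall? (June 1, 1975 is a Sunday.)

June 1975 begins on a Sunday, so the first Saturday is June 7 (6 days later).
The 2nd Saturday is 1 weeks later: 7 + 7 = 14.

June 14, 1975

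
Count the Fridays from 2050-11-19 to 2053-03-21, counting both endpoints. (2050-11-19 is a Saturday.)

122

2050-11-19 is a Saturday; the first Friday on or after it is 2050-11-25 (6 days later).
From 2050-11-25 to 2053-03-21: 36 + 365 + 366 + 80 = 847 days (rest of 2050, 2051, 2052, to 2053-03-21 in 2053).
847 ÷ 7 = 121 full weeks with remainder 0, so 121 more Fridays after the first → 122.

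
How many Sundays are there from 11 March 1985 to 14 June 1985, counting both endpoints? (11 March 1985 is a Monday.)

13

11 March 1985 is a Monday; the first Sunday on or after it is 17 March 1985 (6 days later).
From 17 March 1985 to 14 June 1985: 14 + 30 + 31 + 14 = 89 days (rest of March, April, May, June).
89 ÷ 7 = 12 full weeks with remainder 5, so 12 more Sundays after the first → 13.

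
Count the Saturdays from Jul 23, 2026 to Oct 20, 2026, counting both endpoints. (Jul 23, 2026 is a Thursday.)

Jul 23, 2026 is a Thursday; the first Saturday on or after it is Jul 25, 2026 (2 days later).
From Jul 25, 2026 to Oct 20, 2026: 6 + 31 + 30 + 20 = 87 days (rest of Jul, Aug, Sep, Oct).
87 ÷ 7 = 12 full weeks with remainder 3, so 12 more Saturdays after the first → 13.

13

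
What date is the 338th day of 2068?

January has 31 days (338 − 31 = 307 remain).
February has 29 days (307 − 29 = 278 remain).
March has 31 days (278 − 31 = 247 remain).
April has 30 days (247 − 30 = 217 remain).
May has 31 days (217 − 31 = 186 remain).
June has 30 days (186 − 30 = 156 remain).
July has 31 days (156 − 31 = 125 remain).
August has 31 days (125 − 31 = 94 remain).
September has 30 days (94 − 30 = 64 remain).
October has 31 days (64 − 31 = 33 remain).
November has 30 days (33 − 30 = 3 remain).
3 into December → December 3.

December 3, 2068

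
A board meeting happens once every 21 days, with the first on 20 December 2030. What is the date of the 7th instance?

The 7th occurrence is 6 intervals after the first: 6 × 21 = 126 days after 20 December 2030.
December has 31 days — 11 days to the end of December leaves 115.
January has 31 days (84 left).
February has 28 days (56 left).
March has 31 days (25 left).
25 days into April → 25 April 2031.

25 April 2031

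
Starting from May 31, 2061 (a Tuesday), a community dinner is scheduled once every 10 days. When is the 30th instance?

The 30th occurrence is 29 intervals after the first: 29 × 10 = 290 days after May 31, 2061.
May has 31 days — 0 days to the end of May leaves 290.
June has 30 days (260 left).
July has 31 days (229 left).
August has 31 days (198 left).
September has 30 days (168 left).
October has 31 days (137 left).
November has 30 days (107 left).
December has 31 days (76 left).
January has 31 days (45 left).
February has 28 days (17 left).
17 days into March → March 17, 2062.

March 17, 2062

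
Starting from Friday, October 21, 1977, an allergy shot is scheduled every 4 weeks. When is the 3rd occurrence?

The 3rd occurrence is 2 intervals after the first: 2 × 28 = 56 days after October 21, 1977.
October has 31 days — 10 days to the end of October leaves 46.
November has 30 days (16 left).
16 days into December → December 16, 1977.

December 16, 1977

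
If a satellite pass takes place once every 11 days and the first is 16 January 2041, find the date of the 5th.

The 5th occurrence is 4 intervals after the first: 4 × 11 = 44 days after 16 January 2041.
January has 31 days — 15 days to the end of January leaves 29.
February has 28 days (1 left).
1 day into March → 1 March 2041.

1 March 2041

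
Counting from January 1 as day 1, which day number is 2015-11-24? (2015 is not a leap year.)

328

Days in months before November: 31 + 28 + 31 + 30 + 31 + 30 + 31 + 31 + 30 + 31 = 304.
Plus 24 days into November → day 328.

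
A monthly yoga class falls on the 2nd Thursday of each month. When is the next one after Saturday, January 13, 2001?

January 2001 starts on a Monday; its first Thursday is the 4th, so the 2nd Thursday is the 11th — January 11, 2001.
That is not after January 13, 2001, so look at February 2001.
February 2001 starts on a Thursday; its first Thursday is the 1st, so the 2nd Thursday is the 8th — February 8, 2001.

February 8, 2001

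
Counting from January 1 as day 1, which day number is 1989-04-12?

102

Days in months before April: 31 + 28 + 31 = 90.
Plus 12 days into April → day 102.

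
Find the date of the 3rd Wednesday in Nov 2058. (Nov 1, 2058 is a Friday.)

Nov 2058 begins on a Friday, so the first Wednesday is Nov 6 (5 days later).
The 3rd Wednesday is 2 weeks later: 6 + 14 = 20.

Nov 20, 2058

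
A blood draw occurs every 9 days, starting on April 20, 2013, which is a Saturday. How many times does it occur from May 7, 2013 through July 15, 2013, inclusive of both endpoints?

Occurrences land 9·i days after April 20, 2013 for i = 0, 1, 2, …
May 7, 2013 is 17 days after the start; 17 ÷ 9 = 1 remainder 8; since the remainder is 8, round up to i = 2. First occurrence in the window: #3 on May 8, 2013 (2×9 = 18 days in).
July 15, 2013 is 86 days after the start; 86 ÷ 9 = 9 remainder 5. Last occurrence in the window: #10 on July 10, 2013.
Occurrences #3 through #10: 8 in total.

8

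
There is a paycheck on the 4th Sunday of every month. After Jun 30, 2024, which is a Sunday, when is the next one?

Jul 28, 2024

Jun 2024 starts on a Saturday; its first Sunday is the 2nd, so the 4th Sunday is the 23rd — Jun 23, 2024.
That is not after Jun 30, 2024, so look at Jul 2024.
Jul 2024 starts on a Monday; its first Sunday is the 7th, so the 4th Sunday is the 28th — Jul 28, 2024.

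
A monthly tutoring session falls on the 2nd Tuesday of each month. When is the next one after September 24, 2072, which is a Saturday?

October 11, 2072

September 2072 starts on a Thursday; its first Tuesday is the 6th, so the 2nd Tuesday is the 13th — September 13, 2072.
That is not after September 24, 2072, so look at October 2072.
October 2072 starts on a Saturday; its first Tuesday is the 4th, so the 2nd Tuesday is the 11th — October 11, 2072.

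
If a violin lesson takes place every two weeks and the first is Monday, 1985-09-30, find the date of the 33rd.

1986-12-22

The 33rd occurrence is 32 intervals after the first: 32 × 14 = 448 days after 1985-09-30.
September has 30 days — 0 days to the end of September leaves 448.
From end of September to end of 1985 is 92 days (356 left).
January has 31 days (325 left).
February has 28 days (297 left).
March has 31 days (266 left).
April has 30 days (236 left).
May has 31 days (205 left).
June has 30 days (175 left).
July has 31 days (144 left).
August has 31 days (113 left).
September has 30 days (83 left).
October has 31 days (52 left).
November has 30 days (22 left).
22 days into December → 1986-12-22.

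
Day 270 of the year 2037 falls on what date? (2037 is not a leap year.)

Jan has 31 days (270 − 31 = 239 remain).
Feb has 28 days (239 − 28 = 211 remain).
Mar has 31 days (211 − 31 = 180 remain).
Apr has 30 days (180 − 30 = 150 remain).
May has 31 days (150 − 31 = 119 remain).
Jun has 30 days (119 − 30 = 89 remain).
Jul has 31 days (89 − 31 = 58 remain).
Aug has 31 days (58 − 31 = 27 remain).
27 into Sep → Sep 27.

Sep 27, 2037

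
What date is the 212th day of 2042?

Jan has 31 days (212 − 31 = 181 remain).
Feb has 28 days (181 − 28 = 153 remain).
Mar has 31 days (153 − 31 = 122 remain).
Apr has 30 days (122 − 30 = 92 remain).
May has 31 days (92 − 31 = 61 remain).
Jun has 30 days (61 − 30 = 31 remain).
31 into Jul → Jul 31.

Jul 31, 2042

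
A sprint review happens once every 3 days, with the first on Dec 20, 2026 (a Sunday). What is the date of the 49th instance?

The 49th occurrence is 48 intervals after the first: 48 × 3 = 144 days after Dec 20, 2026.
Dec has 31 days — 11 days to the end of Dec leaves 133.
Jan has 31 days (102 left).
Feb has 28 days (74 left).
Mar has 31 days (43 left).
Apr has 30 days (13 left).
13 days into May → May 13, 2027.

May 13, 2027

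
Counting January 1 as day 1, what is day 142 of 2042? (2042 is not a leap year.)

22 May 2042

January has 31 days (142 − 31 = 111 remain).
February has 28 days (111 − 28 = 83 remain).
March has 31 days (83 − 31 = 52 remain).
April has 30 days (52 − 30 = 22 remain).
22 into May → May 22.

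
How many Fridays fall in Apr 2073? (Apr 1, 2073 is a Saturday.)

4

Apr 1, 2073 is a Saturday; the first Friday on or after it is Apr 7, 2073 (6 days later).
From Apr 7, 2073 to Apr 30, 2073 is 30 − 7 = 23 days.
23 ÷ 7 = 3 full weeks with remainder 2, so 3 more Fridays after the first → 4.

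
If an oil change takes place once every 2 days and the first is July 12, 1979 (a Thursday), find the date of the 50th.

October 18, 1979

The 50th occurrence is 49 intervals after the first: 49 × 2 = 98 days after July 12, 1979.
July has 31 days — 19 days to the end of July leaves 79.
August has 31 days (48 left).
September has 30 days (18 left).
18 days into October → October 18, 1979.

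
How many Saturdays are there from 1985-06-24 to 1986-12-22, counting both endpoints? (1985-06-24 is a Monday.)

78

1985-06-24 is a Monday; the first Saturday on or after it is 1985-06-29 (5 days later).
From 1985-06-29 to 1986-12-22: 185 + 356 = 541 days (rest of 1985, to 1986-12-22 in 1986).
541 ÷ 7 = 77 full weeks with remainder 2, so 77 more Saturdays after the first → 78.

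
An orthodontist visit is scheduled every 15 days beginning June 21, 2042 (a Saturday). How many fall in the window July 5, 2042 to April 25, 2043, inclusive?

20

Occurrences land 15·i days after June 21, 2042 for i = 0, 1, 2, …
July 5, 2042 is 14 days after the start; 14 ÷ 15 = 0 remainder 14; since the remainder is 14, round up to i = 1. First occurrence in the window: #2 on July 6, 2042 (1×15 = 15 days in).
April 25, 2043 is 308 days after the start; 308 ÷ 15 = 20 remainder 8. Last occurrence in the window: #21 on April 17, 2043.
Occurrences #2 through #21: 20 in total.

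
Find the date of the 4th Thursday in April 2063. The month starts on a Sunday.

April 2063 begins on a Sunday, so the first Thursday is April 5 (4 days later).
The 4th Thursday is 3 weeks later: 5 + 21 = 26.

2063-04-26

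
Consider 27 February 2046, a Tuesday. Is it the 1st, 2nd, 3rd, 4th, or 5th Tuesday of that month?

Day 27 falls in week ⌈27/7⌉ of the month.
Days 1–7 hold the 1st Tuesday, 8–14 the 2nd, 15–21 the 3rd, 22–28 the 4th, 29–31 the 5th.
27 is in the range for the 4th.

4th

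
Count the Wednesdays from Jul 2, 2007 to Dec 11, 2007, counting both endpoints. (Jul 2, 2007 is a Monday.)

Jul 2, 2007 is a Monday; the first Wednesday on or after it is Jul 4, 2007 (2 days later).
From Jul 4, 2007 to Dec 11, 2007: 27 + 31 + 30 + 31 + 30 + 11 = 160 days (rest of Jul, Aug, Sep, Oct, Nov, Dec).
160 ÷ 7 = 22 full weeks with remainder 6, so 22 more Wednesdays after the first → 23.

23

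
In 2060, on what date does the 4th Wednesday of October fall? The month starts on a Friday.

27 October 2060

October 2060 begins on a Friday, so the first Wednesday is October 6 (5 days later).
The 4th Wednesday is 3 weeks later: 6 + 21 = 27.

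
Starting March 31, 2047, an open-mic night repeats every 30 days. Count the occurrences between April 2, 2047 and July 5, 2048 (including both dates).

15

Occurrences land 30·i days after March 31, 2047 for i = 0, 1, 2, …
April 2, 2047 is 2 days after the start; 2 ÷ 30 = 0 remainder 2; since the remainder is 2, round up to i = 1. First occurrence in the window: #2 on April 30, 2047 (1×30 = 30 days in).
July 5, 2048 is 462 days after the start; 462 ÷ 30 = 15 remainder 12. Last occurrence in the window: #16 on June 23, 2048.
Occurrences #2 through #16: 15 in total.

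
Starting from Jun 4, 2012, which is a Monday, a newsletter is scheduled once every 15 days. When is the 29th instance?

Jul 29, 2013

The 29th occurrence is 28 intervals after the first: 28 × 15 = 420 days after Jun 4, 2012.
Jun has 30 days — 26 days to the end of Jun leaves 394.
Jul has 31 days (363 left).
Aug has 31 days (332 left).
Sep has 30 days (302 left).
Oct has 31 days (271 left).
Nov has 30 days (241 left).
Dec has 31 days (210 left).
Jan has 31 days (179 left).
Feb has 28 days (151 left).
Mar has 31 days (120 left).
Apr has 30 days (90 left).
May has 31 days (59 left).
Jun has 30 days (29 left).
29 days into Jul → Jul 29, 2013.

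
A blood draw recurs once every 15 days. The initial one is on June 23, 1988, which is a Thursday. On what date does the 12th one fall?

The 12th occurrence is 11 intervals after the first: 11 × 15 = 165 days after June 23, 1988.
June has 30 days — 7 days to the end of June leaves 158.
July has 31 days (127 left).
August has 31 days (96 left).
September has 30 days (66 left).
October has 31 days (35 left).
November has 30 days (5 left).
5 days into December → December 5, 1988.

December 5, 1988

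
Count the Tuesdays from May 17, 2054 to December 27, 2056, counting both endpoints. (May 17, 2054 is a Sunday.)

137

May 17, 2054 is a Sunday; the first Tuesday on or after it is May 19, 2054 (2 days later).
From May 19, 2054 to December 27, 2056: 226 + 365 + 362 = 953 days (rest of 2054, 2055, to December 27, 2056 in 2056).
953 ÷ 7 = 136 full weeks with remainder 1, so 136 more Tuesdays after the first → 137.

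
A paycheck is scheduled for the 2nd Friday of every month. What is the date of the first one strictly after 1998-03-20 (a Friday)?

March 1998 starts on a Sunday; its first Friday is the 6th, so the 2nd Friday is the 13th — 1998-03-13.
That is not after 1998-03-20, so look at April 1998.
April 1998 starts on a Wednesday; its first Friday is the 3rd, so the 2nd Friday is the 10th — 1998-04-10.

1998-04-10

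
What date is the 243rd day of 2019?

January has 31 days (243 − 31 = 212 remain).
February has 28 days (212 − 28 = 184 remain).
March has 31 days (184 − 31 = 153 remain).
April has 30 days (153 − 30 = 123 remain).
May has 31 days (123 − 31 = 92 remain).
June has 30 days (92 − 30 = 62 remain).
July has 31 days (62 − 31 = 31 remain).
31 into August → August 31.

31 August 2019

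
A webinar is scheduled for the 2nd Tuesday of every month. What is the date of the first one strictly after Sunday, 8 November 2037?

10 November 2037

November 2037 starts on a Sunday; its first Tuesday is the 3rd, so the 2nd Tuesday is the 10th — 10 November 2037.
10 November 2037 is after 8 November 2037, so that is the next one.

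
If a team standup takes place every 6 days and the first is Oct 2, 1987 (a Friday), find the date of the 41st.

The 41st occurrence is 40 intervals after the first: 40 × 6 = 240 days after Oct 2, 1987.
Oct has 31 days — 29 days to the end of Oct leaves 211.
Nov has 30 days (181 left).
Dec has 31 days (150 left).
Jan has 31 days (119 left).
Feb has 29 days (90 left).
Mar has 31 days (59 left).
Apr has 30 days (29 left).
29 days into May → May 29, 1988.

May 29, 1988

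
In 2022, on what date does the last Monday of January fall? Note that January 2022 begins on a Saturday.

January 2022 begins on a Saturday, so the first Monday is January 3 (2 days later).
January 2022 has 31 days. Adding weeks: 3, 10, 17, 24, 31 — the last one ≤ 31 is the 31st.

January 31, 2022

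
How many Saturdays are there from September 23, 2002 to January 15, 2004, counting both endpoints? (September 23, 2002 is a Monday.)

68

September 23, 2002 is a Monday; the first Saturday on or after it is September 28, 2002 (5 days later).
From September 28, 2002 to January 15, 2004: 94 + 365 + 15 = 474 days (rest of 2002, 2003, to January 15, 2004 in 2004).
474 ÷ 7 = 67 full weeks with remainder 5, so 67 more Saturdays after the first → 68.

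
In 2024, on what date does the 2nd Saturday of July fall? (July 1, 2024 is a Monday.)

July 13, 2024

July 2024 begins on a Monday, so the first Saturday is July 6 (5 days later).
The 2nd Saturday is 1 weeks later: 6 + 7 = 13.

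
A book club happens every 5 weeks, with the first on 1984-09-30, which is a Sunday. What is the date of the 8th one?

The 8th occurrence is 7 intervals after the first: 7 × 35 = 245 days after 1984-09-30.
September has 30 days — 0 days to the end of September leaves 245.
October has 31 days (214 left).
November has 30 days (184 left).
December has 31 days (153 left).
January has 31 days (122 left).
February has 28 days (94 left).
March has 31 days (63 left).
April has 30 days (33 left).
May has 31 days (2 left).
2 days into June → 1985-06-02.

1985-06-02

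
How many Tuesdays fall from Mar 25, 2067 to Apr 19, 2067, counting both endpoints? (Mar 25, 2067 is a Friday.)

4

Mar 25, 2067 is a Friday; the first Tuesday on or after it is Mar 29, 2067 (4 days later).
From Mar 29, 2067 to Apr 19, 2067: 2 + 19 = 21 days (rest of Mar, Apr).
21 ÷ 7 = 3 full weeks with remainder 0, so 3 more Tuesdays after the first → 4.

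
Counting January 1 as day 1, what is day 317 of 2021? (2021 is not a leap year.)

November 13, 2021

January has 31 days (317 − 31 = 286 remain).
February has 28 days (286 − 28 = 258 remain).
March has 31 days (258 − 31 = 227 remain).
April has 30 days (227 − 30 = 197 remain).
May has 31 days (197 − 31 = 166 remain).
June has 30 days (166 − 30 = 136 remain).
July has 31 days (136 − 31 = 105 remain).
August has 31 days (105 − 31 = 74 remain).
September has 30 days (74 − 30 = 44 remain).
October has 31 days (44 − 31 = 13 remain).
13 into November → November 13.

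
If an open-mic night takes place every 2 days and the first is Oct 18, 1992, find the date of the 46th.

The 46th occurrence is 45 intervals after the first: 45 × 2 = 90 days after Oct 18, 1992.
Oct has 31 days — 13 days to the end of Oct leaves 77.
Nov has 30 days (47 left).
Dec has 31 days (16 left).
16 days into Jan → Jan 16, 1993.

Jan 16, 1993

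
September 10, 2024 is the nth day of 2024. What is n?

Days in months before September: 31 + 29 + 31 + 30 + 31 + 30 + 31 + 31 = 244.
Plus 10 days into September → day 254.

254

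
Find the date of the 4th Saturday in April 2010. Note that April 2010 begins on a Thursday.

2010-04-24

April 2010 begins on a Thursday, so the first Saturday is April 3 (2 days later).
The 4th Saturday is 3 weeks later: 3 + 21 = 24.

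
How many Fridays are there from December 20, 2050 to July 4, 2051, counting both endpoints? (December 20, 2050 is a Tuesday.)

28

December 20, 2050 is a Tuesday; the first Friday on or after it is December 23, 2050 (3 days later).
From December 23, 2050 to July 4, 2051: 8 + 31 + 28 + 31 + 30 + 31 + 30 + 4 = 193 days (rest of December, January, February, March, April, May, June, July).
193 ÷ 7 = 27 full weeks with remainder 4, so 27 more Fridays after the first → 28.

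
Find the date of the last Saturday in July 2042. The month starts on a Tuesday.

July 2042 begins on a Tuesday, so the first Saturday is July 5 (4 days later).
July 2042 has 31 days. Adding weeks: 5, 12, 19, 26 — the last one ≤ 31 is the 26th.

July 26, 2042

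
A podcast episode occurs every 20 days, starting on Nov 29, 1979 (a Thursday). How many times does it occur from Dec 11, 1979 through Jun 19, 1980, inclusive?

Occurrences land 20·i days after Nov 29, 1979 for i = 0, 1, 2, …
Dec 11, 1979 is 12 days after the start; 12 ÷ 20 = 0 remainder 12; since the remainder is 12, round up to i = 1. First occurrence in the window: #2 on Dec 19, 1979 (1×20 = 20 days in).
Jun 19, 1980 is 203 days after the start; 203 ÷ 20 = 10 remainder 3. Last occurrence in the window: #11 on Jun 16, 1980.
Occurrences #2 through #11: 10 in total.

10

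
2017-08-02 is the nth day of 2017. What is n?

214

Days in months before August: 31 + 28 + 31 + 30 + 31 + 30 + 31 = 212.
Plus 2 days into August → day 214.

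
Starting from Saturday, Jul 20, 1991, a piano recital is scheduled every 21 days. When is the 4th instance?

Sep 21, 1991

The 4th occurrence is 3 intervals after the first: 3 × 21 = 63 days after Jul 20, 1991.
Jul has 31 days — 11 days to the end of Jul leaves 52.
Aug has 31 days (21 left).
21 days into Sep → Sep 21, 1991.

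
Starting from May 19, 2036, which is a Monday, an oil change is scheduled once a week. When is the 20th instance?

The 20th occurrence is 19 intervals after the first: 19 × 7 = 133 days after May 19, 2036.
May has 31 days — 12 days to the end of May leaves 121.
June has 30 days (91 left).
July has 31 days (60 left).
August has 31 days (29 left).
29 days into September → September 29, 2036.

September 29, 2036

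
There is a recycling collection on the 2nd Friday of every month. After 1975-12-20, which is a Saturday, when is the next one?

1976-01-09

December 1975 starts on a Monday; its first Friday is the 5th, so the 2nd Friday is the 12th — 1975-12-12.
That is not after 1975-12-20, so look at January 1976.
January 1976 starts on a Thursday; its first Friday is the 2nd, so the 2nd Friday is the 9th — 1976-01-09.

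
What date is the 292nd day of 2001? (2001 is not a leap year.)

January has 31 days (292 − 31 = 261 remain).
February has 28 days (261 − 28 = 233 remain).
March has 31 days (233 − 31 = 202 remain).
April has 30 days (202 − 30 = 172 remain).
May has 31 days (172 − 31 = 141 remain).
June has 30 days (141 − 30 = 111 remain).
July has 31 days (111 − 31 = 80 remain).
August has 31 days (80 − 31 = 49 remain).
September has 30 days (49 − 30 = 19 remain).
19 into October → October 19.

19 October 2001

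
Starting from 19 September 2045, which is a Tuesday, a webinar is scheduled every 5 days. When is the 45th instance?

The 45th occurrence is 44 intervals after the first: 44 × 5 = 220 days after 19 September 2045.
September has 30 days — 11 days to the end of September leaves 209.
October has 31 days (178 left).
November has 30 days (148 left).
December has 31 days (117 left).
January has 31 days (86 left).
February has 28 days (58 left).
March has 31 days (27 left).
27 days into April → 27 April 2046.

27 April 2046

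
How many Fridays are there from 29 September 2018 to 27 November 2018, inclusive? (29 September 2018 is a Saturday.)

29 September 2018 is a Saturday; the first Friday on or after it is 5 October 2018 (6 days later).
From 5 October 2018 to 27 November 2018: 26 + 27 = 53 days (rest of October, November).
53 ÷ 7 = 7 full weeks with remainder 4, so 7 more Fridays after the first → 8.

8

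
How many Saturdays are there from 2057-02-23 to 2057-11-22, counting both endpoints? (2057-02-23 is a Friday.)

39

2057-02-23 is a Friday; the first Saturday on or after it is 2057-02-24 (1 day later).
From 2057-02-24 to 2057-11-22: 4 + 31 + 30 + 31 + 30 + 31 + 31 + 30 + 31 + 22 = 271 days (rest of February, March, April, May, June, July, August, September, October, November).
271 ÷ 7 = 38 full weeks with remainder 5, so 38 more Saturdays after the first → 39.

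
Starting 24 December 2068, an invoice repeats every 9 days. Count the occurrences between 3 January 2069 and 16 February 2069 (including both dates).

5

Occurrences land 9·i days after 24 December 2068 for i = 0, 1, 2, …
3 January 2069 is 10 days after the start; 10 ÷ 9 = 1 remainder 1; since the remainder is 1, round up to i = 2. First occurrence in the window: #3 on 11 January 2069 (2×9 = 18 days in).
16 February 2069 is 54 days after the start; 54 ÷ 9 = 6 remainder 0. Last occurrence in the window: #7 on 16 February 2069.
Occurrences #3 through #7: 5 in total.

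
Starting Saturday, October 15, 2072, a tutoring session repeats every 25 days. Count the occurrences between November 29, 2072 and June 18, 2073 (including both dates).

8

Occurrences land 25·i days after October 15, 2072 for i = 0, 1, 2, …
November 29, 2072 is 45 days after the start; 45 ÷ 25 = 1 remainder 20; since the remainder is 20, round up to i = 2. First occurrence in the window: #3 on December 4, 2072 (2×25 = 50 days in).
June 18, 2073 is 246 days after the start; 246 ÷ 25 = 9 remainder 21. Last occurrence in the window: #10 on May 28, 2073.
Occurrences #3 through #10: 8 in total.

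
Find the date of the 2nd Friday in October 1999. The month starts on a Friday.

1999-10-08

October 1999 begins on a Friday, so the first Friday is October 1.
The 2nd Friday is 1 weeks later: 1 + 7 = 8.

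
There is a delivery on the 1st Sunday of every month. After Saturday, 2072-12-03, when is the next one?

2072-12-04

December 2072 starts on a Thursday, so its 1st Sunday is 2072-12-04 (3 days in).
2072-12-04 is after 2072-12-03, so that is the next one.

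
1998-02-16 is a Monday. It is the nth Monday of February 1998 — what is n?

Day 16 falls in week ⌈16/7⌉ of the month.
Days 1–7 hold the 1st Monday, 8–14 the 2nd, 15–21 the 3rd, 22–28 the 4th, 29–31 the 5th.
16 is in the range for the 3rd.

3rd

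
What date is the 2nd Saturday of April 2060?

April 10, 2060

April 2060 begins on a Thursday, so the first Saturday is April 3 (2 days later).
The 2nd Saturday is 1 weeks later: 3 + 7 = 10.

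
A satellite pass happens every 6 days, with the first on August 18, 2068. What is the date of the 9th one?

The 9th occurrence is 8 intervals after the first: 8 × 6 = 48 days after August 18, 2068.
August has 31 days — 13 days to the end of August leaves 35.
September has 30 days (5 left).
5 days into October → October 5, 2068.

October 5, 2068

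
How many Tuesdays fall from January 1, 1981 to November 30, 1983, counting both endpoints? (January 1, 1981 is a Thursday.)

152

January 1, 1981 is a Thursday; the first Tuesday on or after it is January 6, 1981 (5 days later).
From January 6, 1981 to November 30, 1983: 359 + 365 + 334 = 1058 days (rest of 1981, 1982, to November 30, 1983 in 1983).
1058 ÷ 7 = 151 full weeks with remainder 1, so 151 more Tuesdays after the first → 152.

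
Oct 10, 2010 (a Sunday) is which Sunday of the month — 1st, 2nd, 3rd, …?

Day 10 falls in week ⌈10/7⌉ of the month.
Days 1–7 hold the 1st Sunday, 8–14 the 2nd, 15–21 the 3rd, 22–28 the 4th, 29–31 the 5th.
10 is in the range for the 2nd.

2nd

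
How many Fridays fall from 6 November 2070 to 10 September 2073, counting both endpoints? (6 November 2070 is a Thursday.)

149

6 November 2070 is a Thursday; the first Friday on or after it is 7 November 2070 (1 day later).
From 7 November 2070 to 10 September 2073: 54 + 365 + 366 + 253 = 1038 days (rest of 2070, 2071, 2072, to 10 September 2073 in 2073).
1038 ÷ 7 = 148 full weeks with remainder 2, so 148 more Fridays after the first → 149.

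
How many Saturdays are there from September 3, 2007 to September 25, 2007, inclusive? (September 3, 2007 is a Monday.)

3

September 3, 2007 is a Monday; the first Saturday on or after it is September 8, 2007 (5 days later).
From September 8, 2007 to September 25, 2007 is 25 − 8 = 17 days.
17 ÷ 7 = 2 full weeks with remainder 3, so 2 more Saturdays after the first → 3.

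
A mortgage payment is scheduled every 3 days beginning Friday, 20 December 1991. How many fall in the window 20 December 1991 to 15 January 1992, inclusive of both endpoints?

Occurrences land 3·i days after 20 December 1991 for i = 0, 1, 2, …
The window opens on the start date, so the first occurrence inside is #1 on 20 December 1991.
15 January 1992 is 26 days after the start; 26 ÷ 3 = 8 remainder 2. Last occurrence in the window: #9 on 13 January 1992.
Occurrences #1 through #9: 9 in total.

9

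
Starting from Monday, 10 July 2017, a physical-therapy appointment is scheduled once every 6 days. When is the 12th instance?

14 September 2017

The 12th occurrence is 11 intervals after the first: 11 × 6 = 66 days after 10 July 2017.
July has 31 days — 21 days to the end of July leaves 45.
August has 31 days (14 left).
14 days into September → 14 September 2017.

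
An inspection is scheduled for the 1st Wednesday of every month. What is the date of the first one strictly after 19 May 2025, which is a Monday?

4 June 2025

May 2025 starts on a Thursday, so its 1st Wednesday is 7 May 2025 (6 days in).
That is not after 19 May 2025, so look at June 2025.
June 2025 starts on a Sunday, so its 1st Wednesday is 4 June 2025 (3 days in).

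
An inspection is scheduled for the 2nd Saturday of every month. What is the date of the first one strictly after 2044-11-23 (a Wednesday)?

November 2044 starts on a Tuesday; its first Saturday is the 5th, so the 2nd Saturday is the 12th — 2044-11-12.
That is not after 2044-11-23, so look at December 2044.
December 2044 starts on a Thursday; its first Saturday is the 3rd, so the 2nd Saturday is the 10th — 2044-12-10.

2044-12-10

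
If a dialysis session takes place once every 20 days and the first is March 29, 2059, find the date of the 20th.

The 20th occurrence is 19 intervals after the first: 19 × 20 = 380 days after March 29, 2059.
March has 31 days — 2 days to the end of March leaves 378.
April has 30 days (348 left).
May has 31 days (317 left).
June has 30 days (287 left).
July has 31 days (256 left).
August has 31 days (225 left).
September has 30 days (195 left).
October has 31 days (164 left).
November has 30 days (134 left).
December has 31 days (103 left).
January has 31 days (72 left).
February has 29 days (43 left).
March has 31 days (12 left).
12 days into April → April 12, 2060.

April 12, 2060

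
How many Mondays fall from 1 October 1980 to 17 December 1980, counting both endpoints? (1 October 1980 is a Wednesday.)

11

1 October 1980 is a Wednesday; the first Monday on or after it is 6 October 1980 (5 days later).
From 6 October 1980 to 17 December 1980: 25 + 30 + 17 = 72 days (rest of October, November, December).
72 ÷ 7 = 10 full weeks with remainder 2, so 10 more Mondays after the first → 11.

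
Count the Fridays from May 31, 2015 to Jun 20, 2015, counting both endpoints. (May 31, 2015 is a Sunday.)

May 31, 2015 is a Sunday; the first Friday on or after it is Jun 5, 2015 (5 days later).
From Jun 5, 2015 to Jun 20, 2015 is 20 − 5 = 15 days.
15 ÷ 7 = 2 full weeks with remainder 1, so 2 more Fridays after the first → 3.

3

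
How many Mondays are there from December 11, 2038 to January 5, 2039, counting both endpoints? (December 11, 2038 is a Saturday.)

4

December 11, 2038 is a Saturday; the first Monday on or after it is December 13, 2038 (2 days later).
From December 13, 2038 to January 5, 2039: 18 + 5 = 23 days (rest of December, January).
23 ÷ 7 = 3 full weeks with remainder 2, so 3 more Mondays after the first → 4.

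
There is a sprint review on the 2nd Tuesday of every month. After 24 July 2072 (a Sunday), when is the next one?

9 August 2072

July 2072 starts on a Friday; its first Tuesday is the 5th, so the 2nd Tuesday is the 12th — 12 July 2072.
That is not after 24 July 2072, so look at August 2072.
August 2072 starts on a Monday; its first Tuesday is the 2nd, so the 2nd Tuesday is the 9th — 9 August 2072.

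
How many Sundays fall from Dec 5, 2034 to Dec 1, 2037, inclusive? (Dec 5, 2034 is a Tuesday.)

156

Dec 5, 2034 is a Tuesday; the first Sunday on or after it is Dec 10, 2034 (5 days later).
From Dec 10, 2034 to Dec 1, 2037: 21 + 365 + 366 + 335 = 1087 days (rest of 2034, 2035, 2036, to Dec 1, 2037 in 2037).
1087 ÷ 7 = 155 full weeks with remainder 2, so 155 more Sundays after the first → 156.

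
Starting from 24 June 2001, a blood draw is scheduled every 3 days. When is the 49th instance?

15 November 2001

The 49th occurrence is 48 intervals after the first: 48 × 3 = 144 days after 24 June 2001.
June has 30 days — 6 days to the end of June leaves 138.
July has 31 days (107 left).
August has 31 days (76 left).
September has 30 days (46 left).
October has 31 days (15 left).
15 days into November → 15 November 2001.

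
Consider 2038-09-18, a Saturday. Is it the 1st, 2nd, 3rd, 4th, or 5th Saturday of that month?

3rd

Day 18 falls in week ⌈18/7⌉ of the month.
Days 1–7 hold the 1st Saturday, 8–14 the 2nd, 15–21 the 3rd, 22–28 the 4th, 29–31 the 5th.
18 is in the range for the 3rd.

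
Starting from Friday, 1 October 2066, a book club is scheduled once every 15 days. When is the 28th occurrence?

The 28th occurrence is 27 intervals after the first: 27 × 15 = 405 days after 1 October 2066.
October has 31 days — 30 days to the end of October leaves 375.
November has 30 days (345 left).
December has 31 days (314 left).
January has 31 days (283 left).
February has 28 days (255 left).
March has 31 days (224 left).
April has 30 days (194 left).
May has 31 days (163 left).
June has 30 days (133 left).
July has 31 days (102 left).
August has 31 days (71 left).
September has 30 days (41 left).
October has 31 days (10 left).
10 days into November → 10 November 2067.

10 November 2067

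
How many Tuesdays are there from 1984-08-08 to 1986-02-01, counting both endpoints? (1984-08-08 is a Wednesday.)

77

1984-08-08 is a Wednesday; the first Tuesday on or after it is 1984-08-14 (6 days later).
From 1984-08-14 to 1986-02-01: 139 + 365 + 32 = 536 days (rest of 1984, 1985, to 1986-02-01 in 1986).
536 ÷ 7 = 76 full weeks with remainder 4, so 76 more Tuesdays after the first → 77.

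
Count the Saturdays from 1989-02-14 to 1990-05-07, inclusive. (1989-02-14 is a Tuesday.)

1989-02-14 is a Tuesday; the first Saturday on or after it is 1989-02-18 (4 days later).
From 1989-02-18 to 1990-05-07: 316 + 127 = 443 days (rest of 1989, to 1990-05-07 in 1990).
443 ÷ 7 = 63 full weeks with remainder 2, so 63 more Saturdays after the first → 64.

64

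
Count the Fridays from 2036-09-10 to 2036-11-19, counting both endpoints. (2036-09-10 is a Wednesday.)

10

2036-09-10 is a Wednesday; the first Friday on or after it is 2036-09-12 (2 days later).
From 2036-09-12 to 2036-11-19: 18 + 31 + 19 = 68 days (rest of September, October, November).
68 ÷ 7 = 9 full weeks with remainder 5, so 9 more Fridays after the first → 10.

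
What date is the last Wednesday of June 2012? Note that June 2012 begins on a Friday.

27 June 2012

June 2012 begins on a Friday, so the first Wednesday is June 6 (5 days later).
June 2012 has 30 days. Adding weeks: 6, 13, 20, 27 — the last one ≤ 30 is the 27th.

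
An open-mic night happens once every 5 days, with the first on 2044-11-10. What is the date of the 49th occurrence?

The 49th occurrence is 48 intervals after the first: 48 × 5 = 240 days after 2044-11-10.
November has 30 days — 20 days to the end of November leaves 220.
December has 31 days (189 left).
January has 31 days (158 left).
February has 28 days (130 left).
March has 31 days (99 left).
April has 30 days (69 left).
May has 31 days (38 left).
June has 30 days (8 left).
8 days into July → 2045-07-08.

2045-07-08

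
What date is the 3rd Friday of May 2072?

May 2072 begins on a Sunday, so the first Friday is May 6 (5 days later).
The 3rd Friday is 2 weeks later: 6 + 14 = 20.

May 20, 2072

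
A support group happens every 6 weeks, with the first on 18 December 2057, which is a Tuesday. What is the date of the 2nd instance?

29 January 2058

The 2nd occurrence is 1 interval after the first: 1 × 42 = 42 days after 18 December 2057.
December has 31 days — 13 days to the end of December leaves 29.
29 days into January → 29 January 2058.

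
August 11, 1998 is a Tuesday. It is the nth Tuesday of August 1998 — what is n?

2nd

Day 11 falls in week ⌈11/7⌉ of the month.
Days 1–7 hold the 1st Tuesday, 8–14 the 2nd, 15–21 the 3rd, 22–28 the 4th, 29–31 the 5th.
11 is in the range for the 2nd.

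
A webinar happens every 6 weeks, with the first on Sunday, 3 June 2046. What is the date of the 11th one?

28 July 2047

The 11th occurrence is 10 intervals after the first: 10 × 42 = 420 days after 3 June 2046.
June has 30 days — 27 days to the end of June leaves 393.
July has 31 days (362 left).
August has 31 days (331 left).
September has 30 days (301 left).
October has 31 days (270 left).
November has 30 days (240 left).
December has 31 days (209 left).
January has 31 days (178 left).
February has 28 days (150 left).
March has 31 days (119 left).
April has 30 days (89 left).
May has 31 days (58 left).
June has 30 days (28 left).
28 days into July → 28 July 2047.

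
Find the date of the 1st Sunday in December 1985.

The first Sunday of December 1985 is December 1.

1985-12-01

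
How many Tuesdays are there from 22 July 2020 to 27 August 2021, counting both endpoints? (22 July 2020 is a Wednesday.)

57

22 July 2020 is a Wednesday; the first Tuesday on or after it is 28 July 2020 (6 days later).
From 28 July 2020 to 27 August 2021: 156 + 239 = 395 days (rest of 2020, to 27 August 2021 in 2021).
395 ÷ 7 = 56 full weeks with remainder 3, so 56 more Tuesdays after the first → 57.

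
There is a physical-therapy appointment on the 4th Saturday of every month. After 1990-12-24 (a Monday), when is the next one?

1991-01-26

December 1990 starts on a Saturday; its first Saturday is the 1st, so the 4th Saturday is the 22nd — 1990-12-22.
That is not after 1990-12-24, so look at January 1991.
January 1991 starts on a Tuesday; its first Saturday is the 5th, so the 4th Saturday is the 26th — 1991-01-26.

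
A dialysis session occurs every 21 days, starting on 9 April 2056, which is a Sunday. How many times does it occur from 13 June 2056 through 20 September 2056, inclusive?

Occurrences land 21·i days after 9 April 2056 for i = 0, 1, 2, …
13 June 2056 is 65 days after the start; 65 ÷ 21 = 3 remainder 2; since the remainder is 2, round up to i = 4. First occurrence in the window: #5 on 2 July 2056 (4×21 = 84 days in).
20 September 2056 is 164 days after the start; 164 ÷ 21 = 7 remainder 17. Last occurrence in the window: #8 on 3 September 2056.
Occurrences #5 through #8: 4 in total.

4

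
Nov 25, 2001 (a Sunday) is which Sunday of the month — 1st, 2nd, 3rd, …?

4th

Day 25 falls in week ⌈25/7⌉ of the month.
Days 1–7 hold the 1st Sunday, 8–14 the 2nd, 15–21 the 3rd, 22–28 the 4th, 29–31 the 5th.
25 is in the range for the 4th.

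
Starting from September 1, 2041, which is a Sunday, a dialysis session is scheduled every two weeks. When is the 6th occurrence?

November 10, 2041

The 6th occurrence is 5 intervals after the first: 5 × 14 = 70 days after September 1, 2041.
September has 30 days — 29 days to the end of September leaves 41.
October has 31 days (10 left).
10 days into November → November 10, 2041.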